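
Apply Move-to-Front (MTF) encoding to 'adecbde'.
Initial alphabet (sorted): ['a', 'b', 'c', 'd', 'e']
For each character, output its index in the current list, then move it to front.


MTF encoding:
'a': index 0 in ['a', 'b', 'c', 'd', 'e'] -> ['a', 'b', 'c', 'd', 'e']
'd': index 3 in ['a', 'b', 'c', 'd', 'e'] -> ['d', 'a', 'b', 'c', 'e']
'e': index 4 in ['d', 'a', 'b', 'c', 'e'] -> ['e', 'd', 'a', 'b', 'c']
'c': index 4 in ['e', 'd', 'a', 'b', 'c'] -> ['c', 'e', 'd', 'a', 'b']
'b': index 4 in ['c', 'e', 'd', 'a', 'b'] -> ['b', 'c', 'e', 'd', 'a']
'd': index 3 in ['b', 'c', 'e', 'd', 'a'] -> ['d', 'b', 'c', 'e', 'a']
'e': index 3 in ['d', 'b', 'c', 'e', 'a'] -> ['e', 'd', 'b', 'c', 'a']


Output: [0, 3, 4, 4, 4, 3, 3]


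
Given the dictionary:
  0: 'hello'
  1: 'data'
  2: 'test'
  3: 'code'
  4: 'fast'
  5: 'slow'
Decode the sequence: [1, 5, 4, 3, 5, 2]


Look up each index in the dictionary:
  1 -> 'data'
  5 -> 'slow'
  4 -> 'fast'
  3 -> 'code'
  5 -> 'slow'
  2 -> 'test'

Decoded: "data slow fast code slow test"


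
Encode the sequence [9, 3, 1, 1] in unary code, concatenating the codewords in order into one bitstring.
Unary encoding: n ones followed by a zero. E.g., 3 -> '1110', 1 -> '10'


Encode each number as n ones followed by a terminating 0:
  9 -> 1111111110 (10 bits)
  3 -> 1110 (4 bits)
  1 -> 10 (2 bits)
  1 -> 10 (2 bits)
Total length = 10 + 4 + 2 + 2 = 18 bits.

Unary([9, 3, 1, 1]) = 111111111011101010 (18 bits)


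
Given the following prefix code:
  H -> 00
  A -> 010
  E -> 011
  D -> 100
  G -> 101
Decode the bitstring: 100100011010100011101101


Decoding step by step:
Bits 100 -> D
Bits 100 -> D
Bits 011 -> E
Bits 010 -> A
Bits 100 -> D
Bits 011 -> E
Bits 101 -> G
Bits 101 -> G


Decoded message: DDEADEGG


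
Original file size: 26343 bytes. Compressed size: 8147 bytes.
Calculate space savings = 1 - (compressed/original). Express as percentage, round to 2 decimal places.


ratio = compressed/original = 8147/26343 = 0.309266
savings = 1 - ratio = 1 - 0.309266 = 0.690734
as a percentage: 0.690734 * 100 = 69.07%

Space savings = 1 - 8147/26343 = 69.07%


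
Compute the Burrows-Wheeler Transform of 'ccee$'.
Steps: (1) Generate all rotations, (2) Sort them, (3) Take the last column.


Rotations (sorted):
  0: $ccee -> last char: e
  1: ccee$ -> last char: $
  2: cee$c -> last char: c
  3: e$cce -> last char: e
  4: ee$cc -> last char: c


BWT = e$cec


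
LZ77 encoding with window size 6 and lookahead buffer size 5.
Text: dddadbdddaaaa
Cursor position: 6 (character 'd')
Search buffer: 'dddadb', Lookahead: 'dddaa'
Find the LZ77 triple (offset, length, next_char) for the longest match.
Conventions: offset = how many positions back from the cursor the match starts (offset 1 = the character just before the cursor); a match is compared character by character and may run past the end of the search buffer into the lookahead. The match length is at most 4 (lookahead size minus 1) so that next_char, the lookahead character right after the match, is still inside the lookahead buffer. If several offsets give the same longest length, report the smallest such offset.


Try each offset into the search buffer:
  offset=1 (pos 5, char 'b'): match length 0
  offset=2 (pos 4, char 'd'): match length 1
  offset=3 (pos 3, char 'a'): match length 0
  offset=4 (pos 2, char 'd'): match length 1
  offset=5 (pos 1, char 'd'): match length 2
  offset=6 (pos 0, char 'd'): match length 4
Longest match has length 4 at offset 6.
next_char = character at position 6 + 4 = 10 -> 'a'

Best match: offset=6, length=4 (matching 'ddda' starting at position 0)
LZ77 triple: (6, 4, 'a')


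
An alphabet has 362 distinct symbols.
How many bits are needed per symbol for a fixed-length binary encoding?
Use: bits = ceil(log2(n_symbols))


log2(362) = 8.4998
Bracket: 2^8 = 256 < 362 <= 2^9 = 512
So ceil(log2(362)) = 9

bits = ceil(log2(362)) = ceil(8.4998) = 9 bits


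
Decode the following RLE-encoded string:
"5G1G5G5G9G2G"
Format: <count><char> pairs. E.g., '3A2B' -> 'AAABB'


Expanding each <count><char> pair:
  5G -> 'GGGGG'
  1G -> 'G'
  5G -> 'GGGGG'
  5G -> 'GGGGG'
  9G -> 'GGGGGGGGG'
  2G -> 'GG'

Decoded = GGGGGGGGGGGGGGGGGGGGGGGGGGG


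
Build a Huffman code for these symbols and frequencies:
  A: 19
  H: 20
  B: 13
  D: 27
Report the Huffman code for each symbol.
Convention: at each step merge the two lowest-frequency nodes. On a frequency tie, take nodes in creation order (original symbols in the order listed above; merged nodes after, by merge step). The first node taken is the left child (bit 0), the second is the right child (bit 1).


Huffman tree construction:
Step 1: Merge B(13) + A(19) = 32
Step 2: Merge H(20) + D(27) = 47
Step 3: Merge (B+A)(32) + (H+D)(47) = 79
Read each symbol's code off the tree from the root (left child = 0, right child = 1).

Codes:
  A: 01 (length 2)
  H: 10 (length 2)
  B: 00 (length 2)
  D: 11 (length 2)
Average code length: 158/79 = 2.0000 bits/symbol


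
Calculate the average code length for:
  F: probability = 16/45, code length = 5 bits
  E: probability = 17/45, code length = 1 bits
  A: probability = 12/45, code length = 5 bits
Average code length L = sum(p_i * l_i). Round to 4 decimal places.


Weighted contributions p_i * l_i:
  F: (16/45) * 5 = 80/45
  E: (17/45) * 1 = 17/45
  A: (12/45) * 5 = 60/45
Sum = (80 + 17 + 60)/45 = 157/45

L = 157/45 = 3.4889 bits/symbol


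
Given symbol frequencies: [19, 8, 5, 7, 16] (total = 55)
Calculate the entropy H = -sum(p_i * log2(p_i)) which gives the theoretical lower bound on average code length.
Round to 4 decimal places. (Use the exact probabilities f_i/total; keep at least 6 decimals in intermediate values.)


Per-symbol terms -p_i * log2(p_i) with p_i = f_i/55:
  p = 19/55 = 0.345455: log2(p) = -1.533432, -p*log2(p) = 0.529731
  p = 8/55 = 0.145455: log2(p) = -2.781360, -p*log2(p) = 0.404561
  p = 5/55 = 0.090909: log2(p) = -3.459432, -p*log2(p) = 0.314494
  p = 7/55 = 0.127273: log2(p) = -2.974005, -p*log2(p) = 0.378510
  p = 16/55 = 0.290909: log2(p) = -1.781360, -p*log2(p) = 0.518214
H = 0.529731 + 0.404561 + 0.314494 + 0.378510 + 0.518214 = 2.145510

H = 2.1455 bits/symbol


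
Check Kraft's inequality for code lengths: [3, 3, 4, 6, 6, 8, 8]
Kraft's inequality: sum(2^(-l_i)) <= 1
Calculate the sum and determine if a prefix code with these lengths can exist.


Sum = 2^(-3) + 2^(-3) + 2^(-4) + 2^(-6) + 2^(-6) + 2^(-8) + 2^(-8)
    = 0.125 + 0.125 + 0.0625 + 0.015625 + 0.015625 + 0.00390625 + 0.00390625
    = 90/256 = 0.3515625
Since 0.3515625 <= 1, Kraft's inequality IS satisfied.
A prefix code with these lengths CAN exist.

Kraft sum = 0.3515625. Satisfied.


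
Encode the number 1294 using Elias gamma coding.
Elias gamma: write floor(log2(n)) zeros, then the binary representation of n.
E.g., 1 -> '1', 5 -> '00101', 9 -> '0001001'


num_bits = floor(log2(1294)) + 1 = 11
leading_zeros = num_bits - 1 = 10
binary(1294) = 10100001110

Elias gamma(1294) = '0000000000' + '10100001110' = 000000000010100001110 (21 bits)


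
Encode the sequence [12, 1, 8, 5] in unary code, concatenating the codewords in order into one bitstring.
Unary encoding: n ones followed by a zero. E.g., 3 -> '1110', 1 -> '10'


Encode each number as n ones followed by a terminating 0:
  12 -> 1111111111110 (13 bits)
  1 -> 10 (2 bits)
  8 -> 111111110 (9 bits)
  5 -> 111110 (6 bits)
Total length = 13 + 2 + 9 + 6 = 30 bits.

Unary([12, 1, 8, 5]) = 111111111111010111111110111110 (30 bits)


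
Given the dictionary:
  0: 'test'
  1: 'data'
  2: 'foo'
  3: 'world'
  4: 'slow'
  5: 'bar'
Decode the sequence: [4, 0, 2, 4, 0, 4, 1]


Look up each index in the dictionary:
  4 -> 'slow'
  0 -> 'test'
  2 -> 'foo'
  4 -> 'slow'
  0 -> 'test'
  4 -> 'slow'
  1 -> 'data'

Decoded: "slow test foo slow test slow data"


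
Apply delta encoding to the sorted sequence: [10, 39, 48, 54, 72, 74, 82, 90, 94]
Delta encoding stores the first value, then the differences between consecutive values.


First value: 10
Deltas:
  39 - 10 = 29
  48 - 39 = 9
  54 - 48 = 6
  72 - 54 = 18
  74 - 72 = 2
  82 - 74 = 8
  90 - 82 = 8
  94 - 90 = 4


Delta encoded: [10, 29, 9, 6, 18, 2, 8, 8, 4]


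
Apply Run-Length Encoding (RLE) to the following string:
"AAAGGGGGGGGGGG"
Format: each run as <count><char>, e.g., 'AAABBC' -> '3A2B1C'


Scanning runs left to right:
  i=0: run of 'A' x 3 -> '3A'
  i=3: run of 'G' x 11 -> '11G'

RLE = 3A11G


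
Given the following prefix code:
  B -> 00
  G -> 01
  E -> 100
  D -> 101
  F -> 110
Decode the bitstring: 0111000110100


Decoding step by step:
Bits 01 -> G
Bits 110 -> F
Bits 00 -> B
Bits 110 -> F
Bits 100 -> E


Decoded message: GFBFE


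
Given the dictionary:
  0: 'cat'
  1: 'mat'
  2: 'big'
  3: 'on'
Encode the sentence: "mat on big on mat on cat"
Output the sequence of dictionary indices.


Look up each word in the dictionary:
  'mat' -> 1
  'on' -> 3
  'big' -> 2
  'on' -> 3
  'mat' -> 1
  'on' -> 3
  'cat' -> 0

Encoded: [1, 3, 2, 3, 1, 3, 0]


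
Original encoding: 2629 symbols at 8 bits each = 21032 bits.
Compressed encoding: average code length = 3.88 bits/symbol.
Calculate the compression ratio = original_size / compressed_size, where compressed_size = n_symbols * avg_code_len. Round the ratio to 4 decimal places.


original_size = n_symbols * orig_bits = 2629 * 8 = 21032 bits
compressed_size = n_symbols * avg_code_len = 2629 * 3.88 = 10200.52 bits
ratio = original_size / compressed_size = 21032 / 10200.52 = 2.0619

Compression ratio = 2.0619


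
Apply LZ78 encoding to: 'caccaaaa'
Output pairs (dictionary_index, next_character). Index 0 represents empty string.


LZ78 encoding steps:
Dictionary: {0: ''}
Step 1: w='' (idx 0), next='c' -> output (0, 'c'), add 'c' as idx 1
Step 2: w='' (idx 0), next='a' -> output (0, 'a'), add 'a' as idx 2
Step 3: w='c' (idx 1), next='c' -> output (1, 'c'), add 'cc' as idx 3
Step 4: w='a' (idx 2), next='a' -> output (2, 'a'), add 'aa' as idx 4
Step 5: w='aa' (idx 4), end of input -> output (4, '')


Encoded: [(0, 'c'), (0, 'a'), (1, 'c'), (2, 'a'), (4, '')]


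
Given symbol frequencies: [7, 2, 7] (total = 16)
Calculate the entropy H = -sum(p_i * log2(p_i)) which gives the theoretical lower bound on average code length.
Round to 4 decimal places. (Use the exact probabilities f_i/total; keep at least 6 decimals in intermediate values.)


Per-symbol terms -p_i * log2(p_i) with p_i = f_i/16:
  p = 7/16 = 0.437500: log2(p) = -1.192645, -p*log2(p) = 0.521782
  p = 2/16 = 0.125000: log2(p) = -3.000000, -p*log2(p) = 0.375000
  p = 7/16 = 0.437500: log2(p) = -1.192645, -p*log2(p) = 0.521782
H = 0.521782 + 0.375000 + 0.521782 = 1.418564

H = 1.4186 bits/symbol


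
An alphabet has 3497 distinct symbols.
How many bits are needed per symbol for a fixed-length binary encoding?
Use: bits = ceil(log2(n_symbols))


log2(3497) = 11.7719
Bracket: 2^11 = 2048 < 3497 <= 2^12 = 4096
So ceil(log2(3497)) = 12

bits = ceil(log2(3497)) = ceil(11.7719) = 12 bits


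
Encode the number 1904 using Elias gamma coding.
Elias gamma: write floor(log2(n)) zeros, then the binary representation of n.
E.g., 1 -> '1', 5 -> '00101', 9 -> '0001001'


num_bits = floor(log2(1904)) + 1 = 11
leading_zeros = num_bits - 1 = 10
binary(1904) = 11101110000

Elias gamma(1904) = '0000000000' + '11101110000' = 000000000011101110000 (21 bits)


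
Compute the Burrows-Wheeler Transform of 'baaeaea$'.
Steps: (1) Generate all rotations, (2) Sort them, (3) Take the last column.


Rotations (sorted):
  0: $baaeaea -> last char: a
  1: a$baaeae -> last char: e
  2: aaeaea$b -> last char: b
  3: aea$baae -> last char: e
  4: aeaea$ba -> last char: a
  5: baaeaea$ -> last char: $
  6: ea$baaea -> last char: a
  7: eaea$baa -> last char: a


BWT = aebea$aa


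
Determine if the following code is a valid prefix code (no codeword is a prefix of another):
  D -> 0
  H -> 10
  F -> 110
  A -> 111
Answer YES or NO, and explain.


Checking each pair (does one codeword prefix another?):
  D='0' vs H='10': no prefix
  D='0' vs F='110': no prefix
  D='0' vs A='111': no prefix
  H='10' vs D='0': no prefix
  H='10' vs F='110': no prefix
  H='10' vs A='111': no prefix
  F='110' vs D='0': no prefix
  F='110' vs H='10': no prefix
  F='110' vs A='111': no prefix
  A='111' vs D='0': no prefix
  A='111' vs H='10': no prefix
  A='111' vs F='110': no prefix
No violation found over all pairs.

YES -- this is a valid prefix code. No codeword is a prefix of any other codeword.


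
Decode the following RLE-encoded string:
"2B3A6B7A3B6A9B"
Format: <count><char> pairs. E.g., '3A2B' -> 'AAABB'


Expanding each <count><char> pair:
  2B -> 'BB'
  3A -> 'AAA'
  6B -> 'BBBBBB'
  7A -> 'AAAAAAA'
  3B -> 'BBB'
  6A -> 'AAAAAA'
  9B -> 'BBBBBBBBB'

Decoded = BBAAABBBBBBAAAAAAABBBAAAAAABBBBBBBBB


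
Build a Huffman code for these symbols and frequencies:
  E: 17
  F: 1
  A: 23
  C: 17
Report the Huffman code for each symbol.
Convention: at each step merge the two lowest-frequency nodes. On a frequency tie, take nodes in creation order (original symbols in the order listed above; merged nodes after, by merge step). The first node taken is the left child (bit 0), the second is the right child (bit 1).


Huffman tree construction:
Step 1: Merge F(1) + E(17) = 18
Step 2: Merge C(17) + (F+E)(18) = 35
Step 3: Merge A(23) + (C+(F+E))(35) = 58
Read each symbol's code off the tree from the root (left child = 0, right child = 1).

Codes:
  E: 111 (length 3)
  F: 110 (length 3)
  A: 0 (length 1)
  C: 10 (length 2)
Average code length: 111/58 = 1.9138 bits/symbol


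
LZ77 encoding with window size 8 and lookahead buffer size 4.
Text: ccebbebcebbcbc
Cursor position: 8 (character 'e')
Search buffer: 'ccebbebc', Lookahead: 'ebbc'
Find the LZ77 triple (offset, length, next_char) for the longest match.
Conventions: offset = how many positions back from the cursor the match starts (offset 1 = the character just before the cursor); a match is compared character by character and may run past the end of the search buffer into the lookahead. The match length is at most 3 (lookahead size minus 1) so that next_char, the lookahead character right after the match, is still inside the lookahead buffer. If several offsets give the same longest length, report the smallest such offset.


Try each offset into the search buffer:
  offset=1 (pos 7, char 'c'): match length 0
  offset=2 (pos 6, char 'b'): match length 0
  offset=3 (pos 5, char 'e'): match length 2
  offset=4 (pos 4, char 'b'): match length 0
  offset=5 (pos 3, char 'b'): match length 0
  offset=6 (pos 2, char 'e'): match length 3
  offset=7 (pos 1, char 'c'): match length 0
  offset=8 (pos 0, char 'c'): match length 0
Longest match has length 3 at offset 6.
next_char = character at position 8 + 3 = 11 -> 'c'

Best match: offset=6, length=3 (matching 'ebb' starting at position 2)
LZ77 triple: (6, 3, 'c')


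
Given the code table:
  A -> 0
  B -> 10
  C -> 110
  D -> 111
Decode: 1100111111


Decoding:
110 -> C
0 -> A
111 -> D
111 -> D


Result: CADD


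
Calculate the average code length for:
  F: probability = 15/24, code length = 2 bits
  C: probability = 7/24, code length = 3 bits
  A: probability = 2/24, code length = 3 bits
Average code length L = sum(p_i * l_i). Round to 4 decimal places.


Weighted contributions p_i * l_i:
  F: (15/24) * 2 = 30/24
  C: (7/24) * 3 = 21/24
  A: (2/24) * 3 = 6/24
Sum = (30 + 21 + 6)/24 = 57/24

L = 57/24 = 2.3750 bits/symbol


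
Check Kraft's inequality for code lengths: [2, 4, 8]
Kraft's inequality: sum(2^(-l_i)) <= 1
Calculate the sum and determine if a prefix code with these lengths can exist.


Sum = 2^(-2) + 2^(-4) + 2^(-8)
    = 0.25 + 0.0625 + 0.00390625
    = 81/256 = 0.31640625
Since 0.31640625 <= 1, Kraft's inequality IS satisfied.
A prefix code with these lengths CAN exist.

Kraft sum = 0.31640625. Satisfied.


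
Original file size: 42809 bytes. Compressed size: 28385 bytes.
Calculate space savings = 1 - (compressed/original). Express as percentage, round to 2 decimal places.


ratio = compressed/original = 28385/42809 = 0.663062
savings = 1 - ratio = 1 - 0.663062 = 0.336938
as a percentage: 0.336938 * 100 = 33.69%

Space savings = 1 - 28385/42809 = 33.69%


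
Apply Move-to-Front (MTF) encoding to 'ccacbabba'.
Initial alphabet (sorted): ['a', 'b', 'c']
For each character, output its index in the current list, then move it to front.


MTF encoding:
'c': index 2 in ['a', 'b', 'c'] -> ['c', 'a', 'b']
'c': index 0 in ['c', 'a', 'b'] -> ['c', 'a', 'b']
'a': index 1 in ['c', 'a', 'b'] -> ['a', 'c', 'b']
'c': index 1 in ['a', 'c', 'b'] -> ['c', 'a', 'b']
'b': index 2 in ['c', 'a', 'b'] -> ['b', 'c', 'a']
'a': index 2 in ['b', 'c', 'a'] -> ['a', 'b', 'c']
'b': index 1 in ['a', 'b', 'c'] -> ['b', 'a', 'c']
'b': index 0 in ['b', 'a', 'c'] -> ['b', 'a', 'c']
'a': index 1 in ['b', 'a', 'c'] -> ['a', 'b', 'c']


Output: [2, 0, 1, 1, 2, 2, 1, 0, 1]


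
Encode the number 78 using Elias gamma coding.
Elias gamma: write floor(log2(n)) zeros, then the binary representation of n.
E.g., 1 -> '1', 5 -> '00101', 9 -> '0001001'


num_bits = floor(log2(78)) + 1 = 7
leading_zeros = num_bits - 1 = 6
binary(78) = 1001110

Elias gamma(78) = '000000' + '1001110' = 0000001001110 (13 bits)


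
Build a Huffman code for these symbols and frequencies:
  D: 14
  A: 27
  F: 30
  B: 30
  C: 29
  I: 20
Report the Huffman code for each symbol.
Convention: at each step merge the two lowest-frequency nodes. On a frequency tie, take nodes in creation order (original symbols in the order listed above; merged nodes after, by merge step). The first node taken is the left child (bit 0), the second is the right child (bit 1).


Huffman tree construction:
Step 1: Merge D(14) + I(20) = 34
Step 2: Merge A(27) + C(29) = 56
Step 3: Merge F(30) + B(30) = 60
Step 4: Merge (D+I)(34) + (A+C)(56) = 90
Step 5: Merge (F+B)(60) + ((D+I)+(A+C))(90) = 150
Read each symbol's code off the tree from the root (left child = 0, right child = 1).

Codes:
  D: 100 (length 3)
  A: 110 (length 3)
  F: 00 (length 2)
  B: 01 (length 2)
  C: 111 (length 3)
  I: 101 (length 3)
Average code length: 390/150 = 2.6000 bits/symbol


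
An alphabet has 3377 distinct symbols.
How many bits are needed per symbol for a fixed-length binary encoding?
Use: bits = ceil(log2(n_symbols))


log2(3377) = 11.7215
Bracket: 2^11 = 2048 < 3377 <= 2^12 = 4096
So ceil(log2(3377)) = 12

bits = ceil(log2(3377)) = ceil(11.7215) = 12 bits


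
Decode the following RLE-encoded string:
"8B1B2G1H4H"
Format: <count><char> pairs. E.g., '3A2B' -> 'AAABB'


Expanding each <count><char> pair:
  8B -> 'BBBBBBBB'
  1B -> 'B'
  2G -> 'GG'
  1H -> 'H'
  4H -> 'HHHH'

Decoded = BBBBBBBBBGGHHHHH


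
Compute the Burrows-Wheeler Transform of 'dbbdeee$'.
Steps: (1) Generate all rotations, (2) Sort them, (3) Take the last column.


Rotations (sorted):
  0: $dbbdeee -> last char: e
  1: bbdeee$d -> last char: d
  2: bdeee$db -> last char: b
  3: dbbdeee$ -> last char: $
  4: deee$dbb -> last char: b
  5: e$dbbdee -> last char: e
  6: ee$dbbde -> last char: e
  7: eee$dbbd -> last char: d


BWT = edb$beed


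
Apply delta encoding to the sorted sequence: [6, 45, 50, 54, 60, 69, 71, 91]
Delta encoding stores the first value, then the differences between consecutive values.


First value: 6
Deltas:
  45 - 6 = 39
  50 - 45 = 5
  54 - 50 = 4
  60 - 54 = 6
  69 - 60 = 9
  71 - 69 = 2
  91 - 71 = 20


Delta encoded: [6, 39, 5, 4, 6, 9, 2, 20]


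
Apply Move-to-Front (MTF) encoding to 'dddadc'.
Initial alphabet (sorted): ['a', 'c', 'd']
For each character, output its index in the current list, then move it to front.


MTF encoding:
'd': index 2 in ['a', 'c', 'd'] -> ['d', 'a', 'c']
'd': index 0 in ['d', 'a', 'c'] -> ['d', 'a', 'c']
'd': index 0 in ['d', 'a', 'c'] -> ['d', 'a', 'c']
'a': index 1 in ['d', 'a', 'c'] -> ['a', 'd', 'c']
'd': index 1 in ['a', 'd', 'c'] -> ['d', 'a', 'c']
'c': index 2 in ['d', 'a', 'c'] -> ['c', 'd', 'a']


Output: [2, 0, 0, 1, 1, 2]


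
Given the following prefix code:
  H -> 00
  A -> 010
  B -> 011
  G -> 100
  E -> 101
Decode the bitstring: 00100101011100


Decoding step by step:
Bits 00 -> H
Bits 100 -> G
Bits 101 -> E
Bits 011 -> B
Bits 100 -> G


Decoded message: HGEBG


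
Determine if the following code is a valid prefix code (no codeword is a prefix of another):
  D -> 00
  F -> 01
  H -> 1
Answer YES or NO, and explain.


Checking each pair (does one codeword prefix another?):
  D='00' vs F='01': no prefix
  D='00' vs H='1': no prefix
  F='01' vs D='00': no prefix
  F='01' vs H='1': no prefix
  H='1' vs D='00': no prefix
  H='1' vs F='01': no prefix
No violation found over all pairs.

YES -- this is a valid prefix code. No codeword is a prefix of any other codeword.


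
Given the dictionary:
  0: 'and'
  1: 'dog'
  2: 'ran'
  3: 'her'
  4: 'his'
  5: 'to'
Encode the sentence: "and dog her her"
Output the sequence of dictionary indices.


Look up each word in the dictionary:
  'and' -> 0
  'dog' -> 1
  'her' -> 3
  'her' -> 3

Encoded: [0, 1, 3, 3]


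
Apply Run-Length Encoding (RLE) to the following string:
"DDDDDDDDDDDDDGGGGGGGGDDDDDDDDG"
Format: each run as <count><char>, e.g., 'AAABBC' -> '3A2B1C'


Scanning runs left to right:
  i=0: run of 'D' x 13 -> '13D'
  i=13: run of 'G' x 8 -> '8G'
  i=21: run of 'D' x 8 -> '8D'
  i=29: run of 'G' x 1 -> '1G'

RLE = 13D8G8D1G


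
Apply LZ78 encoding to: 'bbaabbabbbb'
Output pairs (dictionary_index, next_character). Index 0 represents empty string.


LZ78 encoding steps:
Dictionary: {0: ''}
Step 1: w='' (idx 0), next='b' -> output (0, 'b'), add 'b' as idx 1
Step 2: w='b' (idx 1), next='a' -> output (1, 'a'), add 'ba' as idx 2
Step 3: w='' (idx 0), next='a' -> output (0, 'a'), add 'a' as idx 3
Step 4: w='b' (idx 1), next='b' -> output (1, 'b'), add 'bb' as idx 4
Step 5: w='a' (idx 3), next='b' -> output (3, 'b'), add 'ab' as idx 5
Step 6: w='bb' (idx 4), next='b' -> output (4, 'b'), add 'bbb' as idx 6


Encoded: [(0, 'b'), (1, 'a'), (0, 'a'), (1, 'b'), (3, 'b'), (4, 'b')]


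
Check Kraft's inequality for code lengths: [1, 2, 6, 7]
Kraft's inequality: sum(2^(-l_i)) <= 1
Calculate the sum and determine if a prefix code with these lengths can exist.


Sum = 2^(-1) + 2^(-2) + 2^(-6) + 2^(-7)
    = 0.5 + 0.25 + 0.015625 + 0.0078125
    = 99/128 = 0.7734375
Since 0.7734375 <= 1, Kraft's inequality IS satisfied.
A prefix code with these lengths CAN exist.

Kraft sum = 0.7734375. Satisfied.


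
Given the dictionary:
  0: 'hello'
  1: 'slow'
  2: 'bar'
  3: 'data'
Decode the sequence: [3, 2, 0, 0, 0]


Look up each index in the dictionary:
  3 -> 'data'
  2 -> 'bar'
  0 -> 'hello'
  0 -> 'hello'
  0 -> 'hello'

Decoded: "data bar hello hello hello"


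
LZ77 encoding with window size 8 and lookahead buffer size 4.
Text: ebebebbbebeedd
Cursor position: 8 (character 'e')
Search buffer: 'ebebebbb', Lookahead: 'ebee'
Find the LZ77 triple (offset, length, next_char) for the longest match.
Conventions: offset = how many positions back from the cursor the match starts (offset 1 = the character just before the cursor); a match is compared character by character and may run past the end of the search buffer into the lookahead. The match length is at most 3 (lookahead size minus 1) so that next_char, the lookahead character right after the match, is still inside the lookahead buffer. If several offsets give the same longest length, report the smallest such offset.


Try each offset into the search buffer:
  offset=1 (pos 7, char 'b'): match length 0
  offset=2 (pos 6, char 'b'): match length 0
  offset=3 (pos 5, char 'b'): match length 0
  offset=4 (pos 4, char 'e'): match length 2
  offset=5 (pos 3, char 'b'): match length 0
  offset=6 (pos 2, char 'e'): match length 3
  offset=7 (pos 1, char 'b'): match length 0
  offset=8 (pos 0, char 'e'): match length 3
Longest match has length 3, found at offsets 6, 8; take the smallest, offset 6.
next_char = character at position 8 + 3 = 11 -> 'e'

Best match: offset=6, length=3 (matching 'ebe' starting at position 2)
LZ77 triple: (6, 3, 'e')


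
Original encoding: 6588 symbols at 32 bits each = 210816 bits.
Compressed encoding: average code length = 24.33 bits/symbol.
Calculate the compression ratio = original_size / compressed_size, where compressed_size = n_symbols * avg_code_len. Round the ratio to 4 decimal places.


original_size = n_symbols * orig_bits = 6588 * 32 = 210816 bits
compressed_size = n_symbols * avg_code_len = 6588 * 24.33 = 160286.04 bits
ratio = original_size / compressed_size = 210816 / 160286.04 = 1.3152

Compression ratio = 1.3152


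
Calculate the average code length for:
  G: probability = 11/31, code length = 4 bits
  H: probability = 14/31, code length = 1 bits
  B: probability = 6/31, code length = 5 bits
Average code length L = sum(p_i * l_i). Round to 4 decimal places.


Weighted contributions p_i * l_i:
  G: (11/31) * 4 = 44/31
  H: (14/31) * 1 = 14/31
  B: (6/31) * 5 = 30/31
Sum = (44 + 14 + 30)/31 = 88/31

L = 88/31 = 2.8387 bits/symbol


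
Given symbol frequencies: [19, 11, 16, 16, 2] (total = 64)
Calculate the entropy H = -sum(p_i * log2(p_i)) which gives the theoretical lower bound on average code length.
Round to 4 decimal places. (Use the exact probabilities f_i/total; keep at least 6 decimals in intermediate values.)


Per-symbol terms -p_i * log2(p_i) with p_i = f_i/64:
  p = 19/64 = 0.296875: log2(p) = -1.752072, -p*log2(p) = 0.520147
  p = 11/64 = 0.171875: log2(p) = -2.540568, -p*log2(p) = 0.436660
  p = 16/64 = 0.250000: log2(p) = -2.000000, -p*log2(p) = 0.500000
  p = 16/64 = 0.250000: log2(p) = -2.000000, -p*log2(p) = 0.500000
  p = 2/64 = 0.031250: log2(p) = -5.000000, -p*log2(p) = 0.156250
H = 0.520147 + 0.436660 + 0.500000 + 0.500000 + 0.156250 = 2.113057

H = 2.1131 bits/symbol


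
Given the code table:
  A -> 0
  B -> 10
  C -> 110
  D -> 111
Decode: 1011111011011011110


Decoding:
10 -> B
111 -> D
110 -> C
110 -> C
110 -> C
111 -> D
10 -> B


Result: BDCCCDB


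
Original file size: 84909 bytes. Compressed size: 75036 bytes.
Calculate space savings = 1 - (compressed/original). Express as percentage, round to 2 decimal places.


ratio = compressed/original = 75036/84909 = 0.883723
savings = 1 - ratio = 1 - 0.883723 = 0.116277
as a percentage: 0.116277 * 100 = 11.63%

Space savings = 1 - 75036/84909 = 11.63%


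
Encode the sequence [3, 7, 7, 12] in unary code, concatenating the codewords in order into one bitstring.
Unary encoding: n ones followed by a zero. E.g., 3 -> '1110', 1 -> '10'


Encode each number as n ones followed by a terminating 0:
  3 -> 1110 (4 bits)
  7 -> 11111110 (8 bits)
  7 -> 11111110 (8 bits)
  12 -> 1111111111110 (13 bits)
Total length = 4 + 8 + 8 + 13 = 33 bits.

Unary([3, 7, 7, 12]) = 111011111110111111101111111111110 (33 bits)


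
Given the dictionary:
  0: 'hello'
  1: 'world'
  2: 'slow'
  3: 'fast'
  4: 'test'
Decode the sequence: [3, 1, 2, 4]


Look up each index in the dictionary:
  3 -> 'fast'
  1 -> 'world'
  2 -> 'slow'
  4 -> 'test'

Decoded: "fast world slow test"


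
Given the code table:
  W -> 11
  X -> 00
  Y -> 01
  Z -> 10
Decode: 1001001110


Decoding:
10 -> Z
01 -> Y
00 -> X
11 -> W
10 -> Z


Result: ZYXWZ


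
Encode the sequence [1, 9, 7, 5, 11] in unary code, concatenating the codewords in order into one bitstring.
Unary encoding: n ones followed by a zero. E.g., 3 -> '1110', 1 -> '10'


Encode each number as n ones followed by a terminating 0:
  1 -> 10 (2 bits)
  9 -> 1111111110 (10 bits)
  7 -> 11111110 (8 bits)
  5 -> 111110 (6 bits)
  11 -> 111111111110 (12 bits)
Total length = 2 + 10 + 8 + 6 + 12 = 38 bits.

Unary([1, 9, 7, 5, 11]) = 10111111111011111110111110111111111110 (38 bits)


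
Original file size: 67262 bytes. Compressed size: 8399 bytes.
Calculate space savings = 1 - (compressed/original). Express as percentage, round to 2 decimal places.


ratio = compressed/original = 8399/67262 = 0.12487
savings = 1 - ratio = 1 - 0.12487 = 0.87513
as a percentage: 0.87513 * 100 = 87.51%

Space savings = 1 - 8399/67262 = 87.51%


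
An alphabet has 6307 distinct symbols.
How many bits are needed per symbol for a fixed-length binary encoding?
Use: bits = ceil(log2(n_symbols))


log2(6307) = 12.6227
Bracket: 2^12 = 4096 < 6307 <= 2^13 = 8192
So ceil(log2(6307)) = 13

bits = ceil(log2(6307)) = ceil(12.6227) = 13 bits


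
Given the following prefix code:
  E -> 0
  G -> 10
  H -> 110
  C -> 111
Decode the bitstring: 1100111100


Decoding step by step:
Bits 110 -> H
Bits 0 -> E
Bits 111 -> C
Bits 10 -> G
Bits 0 -> E


Decoded message: HECGE


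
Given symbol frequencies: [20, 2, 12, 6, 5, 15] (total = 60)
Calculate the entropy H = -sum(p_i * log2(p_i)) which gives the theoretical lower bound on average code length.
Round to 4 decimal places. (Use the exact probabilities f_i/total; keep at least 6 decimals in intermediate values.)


Per-symbol terms -p_i * log2(p_i) with p_i = f_i/60:
  p = 20/60 = 0.333333: log2(p) = -1.584963, -p*log2(p) = 0.528321
  p = 2/60 = 0.033333: log2(p) = -4.906891, -p*log2(p) = 0.163563
  p = 12/60 = 0.200000: log2(p) = -2.321928, -p*log2(p) = 0.464386
  p = 6/60 = 0.100000: log2(p) = -3.321928, -p*log2(p) = 0.332193
  p = 5/60 = 0.083333: log2(p) = -3.584963, -p*log2(p) = 0.298747
  p = 15/60 = 0.250000: log2(p) = -2.000000, -p*log2(p) = 0.500000
H = 0.528321 + 0.163563 + 0.464386 + 0.332193 + 0.298747 + 0.500000 = 2.287210

H = 2.2872 bits/symbol


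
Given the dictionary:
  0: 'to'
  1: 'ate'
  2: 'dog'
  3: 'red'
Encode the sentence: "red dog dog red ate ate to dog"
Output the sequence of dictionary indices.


Look up each word in the dictionary:
  'red' -> 3
  'dog' -> 2
  'dog' -> 2
  'red' -> 3
  'ate' -> 1
  'ate' -> 1
  'to' -> 0
  'dog' -> 2

Encoded: [3, 2, 2, 3, 1, 1, 0, 2]


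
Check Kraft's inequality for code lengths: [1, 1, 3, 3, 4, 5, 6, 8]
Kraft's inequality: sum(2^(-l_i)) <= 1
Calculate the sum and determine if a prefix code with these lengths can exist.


Sum = 2^(-1) + 2^(-1) + 2^(-3) + 2^(-3) + 2^(-4) + 2^(-5) + 2^(-6) + 2^(-8)
    = 0.5 + 0.5 + 0.125 + 0.125 + 0.0625 + 0.03125 + 0.015625 + 0.00390625
    = 349/256 = 1.36328125
Since 1.36328125 > 1, Kraft's inequality is NOT satisfied.
A prefix code with these lengths CANNOT exist.

Kraft sum = 1.36328125. Not satisfied.


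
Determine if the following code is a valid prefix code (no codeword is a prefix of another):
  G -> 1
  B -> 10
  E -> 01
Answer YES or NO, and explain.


Checking each pair (does one codeword prefix another?):
  G='1' vs B='10': prefix -- VIOLATION

NO -- this is NOT a valid prefix code. G (1) is a prefix of B (10).


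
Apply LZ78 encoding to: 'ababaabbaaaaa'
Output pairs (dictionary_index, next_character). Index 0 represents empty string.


LZ78 encoding steps:
Dictionary: {0: ''}
Step 1: w='' (idx 0), next='a' -> output (0, 'a'), add 'a' as idx 1
Step 2: w='' (idx 0), next='b' -> output (0, 'b'), add 'b' as idx 2
Step 3: w='a' (idx 1), next='b' -> output (1, 'b'), add 'ab' as idx 3
Step 4: w='a' (idx 1), next='a' -> output (1, 'a'), add 'aa' as idx 4
Step 5: w='b' (idx 2), next='b' -> output (2, 'b'), add 'bb' as idx 5
Step 6: w='aa' (idx 4), next='a' -> output (4, 'a'), add 'aaa' as idx 6
Step 7: w='aa' (idx 4), end of input -> output (4, '')


Encoded: [(0, 'a'), (0, 'b'), (1, 'b'), (1, 'a'), (2, 'b'), (4, 'a'), (4, '')]


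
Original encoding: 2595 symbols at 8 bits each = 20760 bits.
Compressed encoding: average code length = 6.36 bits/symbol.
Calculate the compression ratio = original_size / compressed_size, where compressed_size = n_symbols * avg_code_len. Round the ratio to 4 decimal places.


original_size = n_symbols * orig_bits = 2595 * 8 = 20760 bits
compressed_size = n_symbols * avg_code_len = 2595 * 6.36 = 16504.2 bits
ratio = original_size / compressed_size = 20760 / 16504.2 = 1.2579

Compression ratio = 1.2579


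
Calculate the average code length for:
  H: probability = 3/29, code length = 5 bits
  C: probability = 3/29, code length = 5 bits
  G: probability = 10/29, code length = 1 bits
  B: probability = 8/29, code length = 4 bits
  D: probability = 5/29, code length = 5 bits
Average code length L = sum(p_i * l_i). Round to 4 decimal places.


Weighted contributions p_i * l_i:
  H: (3/29) * 5 = 15/29
  C: (3/29) * 5 = 15/29
  G: (10/29) * 1 = 10/29
  B: (8/29) * 4 = 32/29
  D: (5/29) * 5 = 25/29
Sum = (15 + 15 + 10 + 32 + 25)/29 = 97/29

L = 97/29 = 3.3448 bits/symbol


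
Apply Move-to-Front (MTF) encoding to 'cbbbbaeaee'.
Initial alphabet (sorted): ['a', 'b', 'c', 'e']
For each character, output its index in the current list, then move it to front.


MTF encoding:
'c': index 2 in ['a', 'b', 'c', 'e'] -> ['c', 'a', 'b', 'e']
'b': index 2 in ['c', 'a', 'b', 'e'] -> ['b', 'c', 'a', 'e']
'b': index 0 in ['b', 'c', 'a', 'e'] -> ['b', 'c', 'a', 'e']
'b': index 0 in ['b', 'c', 'a', 'e'] -> ['b', 'c', 'a', 'e']
'b': index 0 in ['b', 'c', 'a', 'e'] -> ['b', 'c', 'a', 'e']
'a': index 2 in ['b', 'c', 'a', 'e'] -> ['a', 'b', 'c', 'e']
'e': index 3 in ['a', 'b', 'c', 'e'] -> ['e', 'a', 'b', 'c']
'a': index 1 in ['e', 'a', 'b', 'c'] -> ['a', 'e', 'b', 'c']
'e': index 1 in ['a', 'e', 'b', 'c'] -> ['e', 'a', 'b', 'c']
'e': index 0 in ['e', 'a', 'b', 'c'] -> ['e', 'a', 'b', 'c']


Output: [2, 2, 0, 0, 0, 2, 3, 1, 1, 0]


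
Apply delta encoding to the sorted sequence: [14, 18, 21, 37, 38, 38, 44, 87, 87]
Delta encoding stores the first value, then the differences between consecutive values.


First value: 14
Deltas:
  18 - 14 = 4
  21 - 18 = 3
  37 - 21 = 16
  38 - 37 = 1
  38 - 38 = 0
  44 - 38 = 6
  87 - 44 = 43
  87 - 87 = 0


Delta encoded: [14, 4, 3, 16, 1, 0, 6, 43, 0]


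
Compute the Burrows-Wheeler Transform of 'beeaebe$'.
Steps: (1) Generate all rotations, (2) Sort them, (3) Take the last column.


Rotations (sorted):
  0: $beeaebe -> last char: e
  1: aebe$bee -> last char: e
  2: be$beeae -> last char: e
  3: beeaebe$ -> last char: $
  4: e$beeaeb -> last char: b
  5: eaebe$be -> last char: e
  6: ebe$beea -> last char: a
  7: eeaebe$b -> last char: b


BWT = eee$beab


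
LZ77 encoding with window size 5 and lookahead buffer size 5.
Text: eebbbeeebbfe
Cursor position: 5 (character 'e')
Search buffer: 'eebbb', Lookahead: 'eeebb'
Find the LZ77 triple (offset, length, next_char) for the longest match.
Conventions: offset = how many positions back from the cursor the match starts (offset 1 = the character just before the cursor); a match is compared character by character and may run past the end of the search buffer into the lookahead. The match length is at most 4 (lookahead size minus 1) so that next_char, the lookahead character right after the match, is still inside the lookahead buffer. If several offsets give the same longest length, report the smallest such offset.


Try each offset into the search buffer:
  offset=1 (pos 4, char 'b'): match length 0
  offset=2 (pos 3, char 'b'): match length 0
  offset=3 (pos 2, char 'b'): match length 0
  offset=4 (pos 1, char 'e'): match length 1
  offset=5 (pos 0, char 'e'): match length 2
Longest match has length 2 at offset 5.
next_char = character at position 5 + 2 = 7 -> 'e'

Best match: offset=5, length=2 (matching 'ee' starting at position 0)
LZ77 triple: (5, 2, 'e')


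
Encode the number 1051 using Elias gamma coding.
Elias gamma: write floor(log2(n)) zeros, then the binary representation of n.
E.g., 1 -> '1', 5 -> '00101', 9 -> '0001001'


num_bits = floor(log2(1051)) + 1 = 11
leading_zeros = num_bits - 1 = 10
binary(1051) = 10000011011

Elias gamma(1051) = '0000000000' + '10000011011' = 000000000010000011011 (21 bits)


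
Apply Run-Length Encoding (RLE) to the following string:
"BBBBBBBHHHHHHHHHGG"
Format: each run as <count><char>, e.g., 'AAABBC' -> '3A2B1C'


Scanning runs left to right:
  i=0: run of 'B' x 7 -> '7B'
  i=7: run of 'H' x 9 -> '9H'
  i=16: run of 'G' x 2 -> '2G'

RLE = 7B9H2G


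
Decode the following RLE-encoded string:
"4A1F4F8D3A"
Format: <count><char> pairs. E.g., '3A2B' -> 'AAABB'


Expanding each <count><char> pair:
  4A -> 'AAAA'
  1F -> 'F'
  4F -> 'FFFF'
  8D -> 'DDDDDDDD'
  3A -> 'AAA'

Decoded = AAAAFFFFFDDDDDDDDAAA


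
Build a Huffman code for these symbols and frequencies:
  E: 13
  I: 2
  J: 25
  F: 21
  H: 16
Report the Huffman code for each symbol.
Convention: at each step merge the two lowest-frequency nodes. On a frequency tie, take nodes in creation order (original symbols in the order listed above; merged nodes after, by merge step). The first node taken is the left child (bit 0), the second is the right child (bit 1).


Huffman tree construction:
Step 1: Merge I(2) + E(13) = 15
Step 2: Merge (I+E)(15) + H(16) = 31
Step 3: Merge F(21) + J(25) = 46
Step 4: Merge ((I+E)+H)(31) + (F+J)(46) = 77
Read each symbol's code off the tree from the root (left child = 0, right child = 1).

Codes:
  E: 001 (length 3)
  I: 000 (length 3)
  J: 11 (length 2)
  F: 10 (length 2)
  H: 01 (length 2)
Average code length: 169/77 = 2.1948 bits/symbol


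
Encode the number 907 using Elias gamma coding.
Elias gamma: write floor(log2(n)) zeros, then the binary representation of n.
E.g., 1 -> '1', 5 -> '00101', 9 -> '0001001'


num_bits = floor(log2(907)) + 1 = 10
leading_zeros = num_bits - 1 = 9
binary(907) = 1110001011

Elias gamma(907) = '000000000' + '1110001011' = 0000000001110001011 (19 bits)


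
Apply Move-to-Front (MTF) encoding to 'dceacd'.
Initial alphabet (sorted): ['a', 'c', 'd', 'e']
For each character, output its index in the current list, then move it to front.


MTF encoding:
'd': index 2 in ['a', 'c', 'd', 'e'] -> ['d', 'a', 'c', 'e']
'c': index 2 in ['d', 'a', 'c', 'e'] -> ['c', 'd', 'a', 'e']
'e': index 3 in ['c', 'd', 'a', 'e'] -> ['e', 'c', 'd', 'a']
'a': index 3 in ['e', 'c', 'd', 'a'] -> ['a', 'e', 'c', 'd']
'c': index 2 in ['a', 'e', 'c', 'd'] -> ['c', 'a', 'e', 'd']
'd': index 3 in ['c', 'a', 'e', 'd'] -> ['d', 'c', 'a', 'e']


Output: [2, 2, 3, 3, 2, 3]


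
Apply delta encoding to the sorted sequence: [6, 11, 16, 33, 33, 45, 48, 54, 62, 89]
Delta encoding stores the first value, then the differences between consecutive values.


First value: 6
Deltas:
  11 - 6 = 5
  16 - 11 = 5
  33 - 16 = 17
  33 - 33 = 0
  45 - 33 = 12
  48 - 45 = 3
  54 - 48 = 6
  62 - 54 = 8
  89 - 62 = 27


Delta encoded: [6, 5, 5, 17, 0, 12, 3, 6, 8, 27]


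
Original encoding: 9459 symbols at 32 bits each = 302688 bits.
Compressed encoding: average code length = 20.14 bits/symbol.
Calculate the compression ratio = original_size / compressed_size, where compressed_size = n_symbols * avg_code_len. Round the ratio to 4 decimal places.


original_size = n_symbols * orig_bits = 9459 * 32 = 302688 bits
compressed_size = n_symbols * avg_code_len = 9459 * 20.14 = 190504.26 bits
ratio = original_size / compressed_size = 302688 / 190504.26 = 1.5889

Compression ratio = 1.5889


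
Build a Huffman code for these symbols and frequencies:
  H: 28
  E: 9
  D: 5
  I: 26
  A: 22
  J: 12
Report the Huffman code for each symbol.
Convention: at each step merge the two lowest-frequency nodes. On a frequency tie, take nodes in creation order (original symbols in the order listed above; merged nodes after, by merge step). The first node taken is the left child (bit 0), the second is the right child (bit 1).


Huffman tree construction:
Step 1: Merge D(5) + E(9) = 14
Step 2: Merge J(12) + (D+E)(14) = 26
Step 3: Merge A(22) + I(26) = 48
Step 4: Merge (J+(D+E))(26) + H(28) = 54
Step 5: Merge (A+I)(48) + ((J+(D+E))+H)(54) = 102
Read each symbol's code off the tree from the root (left child = 0, right child = 1).

Codes:
  H: 11 (length 2)
  E: 1011 (length 4)
  D: 1010 (length 4)
  I: 01 (length 2)
  A: 00 (length 2)
  J: 100 (length 3)
Average code length: 244/102 = 2.3922 bits/symbol


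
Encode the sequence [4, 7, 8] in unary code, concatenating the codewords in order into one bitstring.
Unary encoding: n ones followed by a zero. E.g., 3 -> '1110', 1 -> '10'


Encode each number as n ones followed by a terminating 0:
  4 -> 11110 (5 bits)
  7 -> 11111110 (8 bits)
  8 -> 111111110 (9 bits)
Total length = 5 + 8 + 9 = 22 bits.

Unary([4, 7, 8]) = 1111011111110111111110 (22 bits)
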